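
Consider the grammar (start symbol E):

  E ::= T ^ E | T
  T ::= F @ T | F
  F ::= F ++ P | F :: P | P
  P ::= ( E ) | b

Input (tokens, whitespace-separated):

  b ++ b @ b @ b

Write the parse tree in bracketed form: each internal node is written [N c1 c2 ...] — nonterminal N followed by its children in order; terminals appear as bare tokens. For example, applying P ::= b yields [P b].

[E [T [F [F [P b]] ++ [P b]] @ [T [F [P b]] @ [T [F [P b]]]]]]

E
T
F @ T
F ++ P @ T
P ++ P @ T
b ++ P @ T
b ++ b @ T
b ++ b @ F @ T
b ++ b @ P @ T
b ++ b @ b @ T
b ++ b @ b @ F
b ++ b @ b @ P
b ++ b @ b @ b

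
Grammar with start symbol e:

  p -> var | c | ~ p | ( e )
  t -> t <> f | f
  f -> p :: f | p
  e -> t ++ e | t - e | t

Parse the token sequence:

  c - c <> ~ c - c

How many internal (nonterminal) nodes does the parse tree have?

16

[e [t [f [p c]]] - [e [t [t [f [p c]]] <> [f [p ~ [p c]]]] - [e [t [f [p c]]]]]]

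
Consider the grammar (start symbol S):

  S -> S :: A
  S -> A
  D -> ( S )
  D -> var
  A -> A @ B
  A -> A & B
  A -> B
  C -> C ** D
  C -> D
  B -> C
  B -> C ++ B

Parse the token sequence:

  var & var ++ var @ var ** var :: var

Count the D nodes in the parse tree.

6

[S [S [A [A [A [B [C [D var]]]] & [B [C [D var]] ++ [B [C [D var]]]]] @ [B [C [C [D var]] ** [D var]]]]] :: [A [B [C [D var]]]]]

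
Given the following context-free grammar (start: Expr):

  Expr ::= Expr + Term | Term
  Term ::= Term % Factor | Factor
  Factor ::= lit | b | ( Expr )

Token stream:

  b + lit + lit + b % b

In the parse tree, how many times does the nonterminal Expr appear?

4

[Expr [Expr [Expr [Expr [Term [Factor b]]] + [Term [Factor lit]]] + [Term [Factor lit]]] + [Term [Term [Factor b]] % [Factor b]]]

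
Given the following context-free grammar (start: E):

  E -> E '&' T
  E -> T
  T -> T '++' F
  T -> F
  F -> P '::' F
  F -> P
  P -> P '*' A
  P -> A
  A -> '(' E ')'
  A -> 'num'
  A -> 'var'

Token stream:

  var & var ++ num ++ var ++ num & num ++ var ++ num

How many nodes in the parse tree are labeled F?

8

[E [E [E [T [F [P [A var]]]]] & [T [T [T [T [F [P [A var]]]] ++ [F [P [A num]]]] ++ [F [P [A var]]]] ++ [F [P [A num]]]]] & [T [T [T [F [P [A num]]]] ++ [F [P [A var]]]] ++ [F [P [A num]]]]]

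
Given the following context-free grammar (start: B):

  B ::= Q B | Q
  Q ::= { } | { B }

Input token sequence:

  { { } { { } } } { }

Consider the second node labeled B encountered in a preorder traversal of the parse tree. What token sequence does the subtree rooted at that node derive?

[B [Q { [B [Q { }] [B [Q { [B [Q { }]] }]]] }] [B [Q { }]]]

{ } { { } }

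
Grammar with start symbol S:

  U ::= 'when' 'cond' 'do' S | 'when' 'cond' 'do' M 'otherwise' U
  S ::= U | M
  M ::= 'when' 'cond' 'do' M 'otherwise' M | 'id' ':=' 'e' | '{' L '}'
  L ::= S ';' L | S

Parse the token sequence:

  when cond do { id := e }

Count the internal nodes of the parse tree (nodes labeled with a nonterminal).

7

[S [U when cond do [S [M { [L [S [M id := e]]] }]]]]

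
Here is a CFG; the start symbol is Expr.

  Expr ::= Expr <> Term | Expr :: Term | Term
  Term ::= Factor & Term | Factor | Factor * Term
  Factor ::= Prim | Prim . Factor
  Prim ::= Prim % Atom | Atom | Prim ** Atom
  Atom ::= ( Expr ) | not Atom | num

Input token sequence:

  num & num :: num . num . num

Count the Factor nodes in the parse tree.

[Expr [Expr [Term [Factor [Prim [Atom num]]] & [Term [Factor [Prim [Atom num]]]]]] :: [Term [Factor [Prim [Atom num]] . [Factor [Prim [Atom num]] . [Factor [Prim [Atom num]]]]]]]

5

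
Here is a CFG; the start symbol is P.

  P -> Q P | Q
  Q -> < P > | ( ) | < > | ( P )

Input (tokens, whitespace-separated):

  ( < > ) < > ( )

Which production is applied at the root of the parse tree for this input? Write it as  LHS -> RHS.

[P [Q ( [P [Q < >]] )] [P [Q < >] [P [Q ( )]]]]

P -> Q P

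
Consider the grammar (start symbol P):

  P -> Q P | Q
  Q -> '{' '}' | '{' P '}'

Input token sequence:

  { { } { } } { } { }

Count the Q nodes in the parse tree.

5

[P [Q { [P [Q { }] [P [Q { }]]] }] [P [Q { }] [P [Q { }]]]]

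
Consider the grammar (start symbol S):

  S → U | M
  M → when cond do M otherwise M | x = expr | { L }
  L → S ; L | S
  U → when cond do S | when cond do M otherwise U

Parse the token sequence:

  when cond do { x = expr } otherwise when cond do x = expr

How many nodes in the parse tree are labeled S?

[S [U when cond do [M { [L [S [M x = expr]]] }] otherwise [U when cond do [S [M x = expr]]]]]

3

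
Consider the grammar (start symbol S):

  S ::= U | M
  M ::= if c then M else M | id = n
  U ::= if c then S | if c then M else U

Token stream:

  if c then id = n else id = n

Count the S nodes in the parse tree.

[S [M if c then [M id = n] else [M id = n]]]

1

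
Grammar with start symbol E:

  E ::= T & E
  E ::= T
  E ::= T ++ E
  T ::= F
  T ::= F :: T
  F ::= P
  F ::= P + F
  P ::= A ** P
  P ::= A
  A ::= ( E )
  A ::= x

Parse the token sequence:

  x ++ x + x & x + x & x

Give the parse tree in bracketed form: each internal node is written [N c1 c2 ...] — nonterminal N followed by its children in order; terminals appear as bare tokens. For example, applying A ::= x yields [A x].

[E [T [F [P [A x]]]] ++ [E [T [F [P [A x]] + [F [P [A x]]]]] & [E [T [F [P [A x]] + [F [P [A x]]]]] & [E [T [F [P [A x]]]]]]]]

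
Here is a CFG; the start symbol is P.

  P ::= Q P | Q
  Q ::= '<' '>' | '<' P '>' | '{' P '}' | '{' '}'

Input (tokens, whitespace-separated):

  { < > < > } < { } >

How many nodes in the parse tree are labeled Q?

5

[P [Q { [P [Q < >] [P [Q < >]]] }] [P [Q < [P [Q { }]] >]]]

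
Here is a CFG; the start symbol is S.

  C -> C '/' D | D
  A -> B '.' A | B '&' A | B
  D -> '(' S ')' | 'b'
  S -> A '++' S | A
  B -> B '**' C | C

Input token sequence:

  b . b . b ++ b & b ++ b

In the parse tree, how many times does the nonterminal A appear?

[S [A [B [C [D b]]] . [A [B [C [D b]]] . [A [B [C [D b]]]]]] ++ [S [A [B [C [D b]]] & [A [B [C [D b]]]]] ++ [S [A [B [C [D b]]]]]]]

6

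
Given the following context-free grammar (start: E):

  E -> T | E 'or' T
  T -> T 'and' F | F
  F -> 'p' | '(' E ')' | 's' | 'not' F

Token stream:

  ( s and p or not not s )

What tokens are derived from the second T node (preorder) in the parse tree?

[E [T [F ( [E [E [T [T [F s]] and [F p]]] or [T [F not [F not [F s]]]]] )]]]

s and p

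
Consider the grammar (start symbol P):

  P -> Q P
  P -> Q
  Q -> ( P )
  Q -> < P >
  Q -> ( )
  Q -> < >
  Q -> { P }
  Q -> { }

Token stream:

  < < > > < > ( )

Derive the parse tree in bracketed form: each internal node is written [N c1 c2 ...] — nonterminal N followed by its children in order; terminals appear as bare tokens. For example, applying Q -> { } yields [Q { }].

P
Q P
< P > P
< Q > P
< < > > P
< < > > Q P
< < > > < > P
< < > > < > Q
< < > > < > ( )

[P [Q < [P [Q < >]] >] [P [Q < >] [P [Q ( )]]]]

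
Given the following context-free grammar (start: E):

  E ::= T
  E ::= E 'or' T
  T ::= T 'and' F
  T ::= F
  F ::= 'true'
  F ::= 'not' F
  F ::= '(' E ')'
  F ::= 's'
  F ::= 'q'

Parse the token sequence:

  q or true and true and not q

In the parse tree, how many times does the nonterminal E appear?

[E [E [T [F q]]] or [T [T [T [F true]] and [F true]] and [F not [F q]]]]

2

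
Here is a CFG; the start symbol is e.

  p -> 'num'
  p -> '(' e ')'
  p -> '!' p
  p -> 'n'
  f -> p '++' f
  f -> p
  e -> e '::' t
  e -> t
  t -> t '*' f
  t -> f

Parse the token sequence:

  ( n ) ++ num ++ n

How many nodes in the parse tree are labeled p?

[e [t [f [p ( [e [t [f [p n]]]] )] ++ [f [p num] ++ [f [p n]]]]]]

4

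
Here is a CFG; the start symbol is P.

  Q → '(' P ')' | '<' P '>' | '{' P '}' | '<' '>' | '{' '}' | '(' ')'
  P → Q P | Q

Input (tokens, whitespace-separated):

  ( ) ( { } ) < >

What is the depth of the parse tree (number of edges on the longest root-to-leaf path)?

[P [Q ( )] [P [Q ( [P [Q { }]] )] [P [Q < >]]]]

5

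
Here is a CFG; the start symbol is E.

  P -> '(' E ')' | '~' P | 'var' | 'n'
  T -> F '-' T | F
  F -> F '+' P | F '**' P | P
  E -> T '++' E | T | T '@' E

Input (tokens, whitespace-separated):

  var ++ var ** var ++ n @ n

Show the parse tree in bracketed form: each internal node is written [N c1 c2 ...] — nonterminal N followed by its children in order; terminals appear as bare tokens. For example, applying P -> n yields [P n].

E
T ++ E
F ++ E
P ++ E
var ++ E
var ++ T ++ E
var ++ F ++ E
var ++ F ** P ++ E
var ++ P ** P ++ E
var ++ var ** P ++ E
var ++ var ** var ++ E
var ++ var ** var ++ T @ E
var ++ var ** var ++ F @ E
var ++ var ** var ++ P @ E
var ++ var ** var ++ n @ E
var ++ var ** var ++ n @ T
var ++ var ** var ++ n @ F
var ++ var ** var ++ n @ P
var ++ var ** var ++ n @ n

[E [T [F [P var]]] ++ [E [T [F [F [P var]] ** [P var]]] ++ [E [T [F [P n]]] @ [E [T [F [P n]]]]]]]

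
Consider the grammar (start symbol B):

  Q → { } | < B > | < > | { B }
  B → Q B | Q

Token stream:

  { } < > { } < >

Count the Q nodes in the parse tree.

4

[B [Q { }] [B [Q < >] [B [Q { }] [B [Q < >]]]]]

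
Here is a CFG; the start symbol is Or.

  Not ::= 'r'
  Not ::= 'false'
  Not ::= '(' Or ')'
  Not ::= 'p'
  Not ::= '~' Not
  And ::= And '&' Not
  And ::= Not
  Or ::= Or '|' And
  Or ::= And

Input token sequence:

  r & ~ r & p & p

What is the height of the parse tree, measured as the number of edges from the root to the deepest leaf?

[Or [And [And [And [And [Not r]] & [Not ~ [Not r]]] & [Not p]] & [Not p]]]

6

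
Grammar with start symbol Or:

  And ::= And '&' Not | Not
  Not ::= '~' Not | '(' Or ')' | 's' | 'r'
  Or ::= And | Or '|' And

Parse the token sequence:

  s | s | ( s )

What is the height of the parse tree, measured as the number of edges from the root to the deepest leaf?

[Or [Or [Or [And [Not s]]] | [And [Not s]]] | [And [Not ( [Or [And [Not s]]] )]]]

6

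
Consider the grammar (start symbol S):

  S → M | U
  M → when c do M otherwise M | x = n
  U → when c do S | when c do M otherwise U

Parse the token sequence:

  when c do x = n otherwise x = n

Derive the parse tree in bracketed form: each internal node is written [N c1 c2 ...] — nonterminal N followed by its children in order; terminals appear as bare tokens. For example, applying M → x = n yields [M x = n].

S
M
when c do M otherwise M
when c do x = n otherwise M
when c do x = n otherwise x = n

[S [M when c do [M x = n] otherwise [M x = n]]]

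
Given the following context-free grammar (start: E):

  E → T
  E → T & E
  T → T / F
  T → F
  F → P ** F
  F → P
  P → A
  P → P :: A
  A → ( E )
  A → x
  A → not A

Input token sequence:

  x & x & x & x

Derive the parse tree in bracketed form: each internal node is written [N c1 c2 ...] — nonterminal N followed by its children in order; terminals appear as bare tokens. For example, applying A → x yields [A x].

[E [T [F [P [A x]]]] & [E [T [F [P [A x]]]] & [E [T [F [P [A x]]]] & [E [T [F [P [A x]]]]]]]]

E
T & E
F & E
P & E
A & E
x & E
x & T & E
x & F & E
x & P & E
x & A & E
x & x & E
x & x & T & E
x & x & F & E
x & x & P & E
x & x & A & E
x & x & x & E
x & x & x & T
x & x & x & F
x & x & x & P
x & x & x & A
x & x & x & x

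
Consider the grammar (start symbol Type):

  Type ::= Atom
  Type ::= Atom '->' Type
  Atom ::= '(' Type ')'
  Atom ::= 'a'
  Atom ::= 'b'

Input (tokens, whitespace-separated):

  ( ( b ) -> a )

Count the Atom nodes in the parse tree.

4

[Type [Atom ( [Type [Atom ( [Type [Atom b]] )] -> [Type [Atom a]]] )]]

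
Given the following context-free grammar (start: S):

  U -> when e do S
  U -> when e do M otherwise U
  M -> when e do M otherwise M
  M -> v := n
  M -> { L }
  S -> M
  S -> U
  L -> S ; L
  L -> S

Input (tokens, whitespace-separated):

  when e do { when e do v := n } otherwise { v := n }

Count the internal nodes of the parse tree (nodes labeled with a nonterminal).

[S [M when e do [M { [L [S [U when e do [S [M v := n]]]]] }] otherwise [M { [L [S [M v := n]]] }]]]

12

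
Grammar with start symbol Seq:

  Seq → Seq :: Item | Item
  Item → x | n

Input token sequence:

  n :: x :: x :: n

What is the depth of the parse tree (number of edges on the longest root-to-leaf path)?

5

[Seq [Seq [Seq [Seq [Item n]] :: [Item x]] :: [Item x]] :: [Item n]]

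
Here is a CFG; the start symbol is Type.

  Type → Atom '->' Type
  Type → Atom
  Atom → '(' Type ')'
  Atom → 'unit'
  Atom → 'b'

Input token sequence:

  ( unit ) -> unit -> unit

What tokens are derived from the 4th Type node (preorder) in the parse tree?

[Type [Atom ( [Type [Atom unit]] )] -> [Type [Atom unit] -> [Type [Atom unit]]]]

unit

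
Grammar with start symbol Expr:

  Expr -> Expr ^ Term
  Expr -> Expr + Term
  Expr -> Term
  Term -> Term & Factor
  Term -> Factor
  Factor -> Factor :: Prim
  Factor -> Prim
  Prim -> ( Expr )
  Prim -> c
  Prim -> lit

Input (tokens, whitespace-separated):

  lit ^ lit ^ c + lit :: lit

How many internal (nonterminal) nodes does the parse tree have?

[Expr [Expr [Expr [Expr [Term [Factor [Prim lit]]]] ^ [Term [Factor [Prim lit]]]] ^ [Term [Factor [Prim c]]]] + [Term [Factor [Factor [Prim lit]] :: [Prim lit]]]]

18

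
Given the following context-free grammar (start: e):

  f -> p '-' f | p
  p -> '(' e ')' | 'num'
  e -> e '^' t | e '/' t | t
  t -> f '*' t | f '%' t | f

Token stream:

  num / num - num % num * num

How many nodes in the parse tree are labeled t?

4

[e [e [t [f [p num]]]] / [t [f [p num] - [f [p num]]] % [t [f [p num]] * [t [f [p num]]]]]]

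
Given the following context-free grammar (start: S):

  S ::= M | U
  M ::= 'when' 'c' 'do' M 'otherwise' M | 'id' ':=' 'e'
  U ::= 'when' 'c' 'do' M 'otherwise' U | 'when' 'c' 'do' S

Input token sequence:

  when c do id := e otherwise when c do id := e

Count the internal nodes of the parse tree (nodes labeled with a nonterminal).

6

[S [U when c do [M id := e] otherwise [U when c do [S [M id := e]]]]]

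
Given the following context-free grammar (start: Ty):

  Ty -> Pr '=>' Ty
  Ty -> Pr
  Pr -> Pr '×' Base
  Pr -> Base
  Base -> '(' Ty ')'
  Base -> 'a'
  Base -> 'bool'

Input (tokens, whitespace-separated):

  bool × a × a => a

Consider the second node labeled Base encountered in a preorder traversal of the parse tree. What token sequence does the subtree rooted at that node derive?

a

[Ty [Pr [Pr [Pr [Base bool]] × [Base a]] × [Base a]] => [Ty [Pr [Base a]]]]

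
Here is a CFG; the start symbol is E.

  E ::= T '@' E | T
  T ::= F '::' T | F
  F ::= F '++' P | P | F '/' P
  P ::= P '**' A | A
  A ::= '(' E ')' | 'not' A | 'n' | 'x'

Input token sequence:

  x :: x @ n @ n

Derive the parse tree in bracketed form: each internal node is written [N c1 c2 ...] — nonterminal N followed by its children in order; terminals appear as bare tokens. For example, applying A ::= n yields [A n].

E
T @ E
F :: T @ E
P :: T @ E
A :: T @ E
x :: T @ E
x :: F @ E
x :: P @ E
x :: A @ E
x :: x @ E
x :: x @ T @ E
x :: x @ F @ E
x :: x @ P @ E
x :: x @ A @ E
x :: x @ n @ E
x :: x @ n @ T
x :: x @ n @ F
x :: x @ n @ P
x :: x @ n @ A
x :: x @ n @ n

[E [T [F [P [A x]]] :: [T [F [P [A x]]]]] @ [E [T [F [P [A n]]]] @ [E [T [F [P [A n]]]]]]]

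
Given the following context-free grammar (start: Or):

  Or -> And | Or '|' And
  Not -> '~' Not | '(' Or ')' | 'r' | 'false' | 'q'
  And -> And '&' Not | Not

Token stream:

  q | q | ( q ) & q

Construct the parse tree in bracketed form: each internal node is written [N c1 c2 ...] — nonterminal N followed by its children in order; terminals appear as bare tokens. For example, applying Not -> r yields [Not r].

Or
Or | And
Or | And | And
And | And | And
Not | And | And
q | And | And
q | Not | And
q | q | And
q | q | And & Not
q | q | Not & Not
q | q | ( Or ) & Not
q | q | ( And ) & Not
q | q | ( Not ) & Not
q | q | ( q ) & Not
q | q | ( q ) & q

[Or [Or [Or [And [Not q]]] | [And [Not q]]] | [And [And [Not ( [Or [And [Not q]]] )]] & [Not q]]]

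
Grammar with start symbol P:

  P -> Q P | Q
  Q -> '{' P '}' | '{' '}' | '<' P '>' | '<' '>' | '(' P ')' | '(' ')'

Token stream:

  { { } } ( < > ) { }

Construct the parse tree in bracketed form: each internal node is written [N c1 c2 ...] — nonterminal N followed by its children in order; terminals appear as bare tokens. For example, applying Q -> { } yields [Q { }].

P
Q P
{ P } P
{ Q } P
{ { } } P
{ { } } Q P
{ { } } ( P ) P
{ { } } ( Q ) P
{ { } } ( < > ) P
{ { } } ( < > ) Q
{ { } } ( < > ) { }

[P [Q { [P [Q { }]] }] [P [Q ( [P [Q < >]] )] [P [Q { }]]]]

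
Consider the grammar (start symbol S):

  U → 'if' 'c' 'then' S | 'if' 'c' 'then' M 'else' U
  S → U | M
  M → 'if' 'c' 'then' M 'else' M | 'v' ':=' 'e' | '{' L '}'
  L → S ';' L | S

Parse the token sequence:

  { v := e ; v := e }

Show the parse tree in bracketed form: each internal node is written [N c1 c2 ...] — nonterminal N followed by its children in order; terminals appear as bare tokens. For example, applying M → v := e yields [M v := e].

S
M
{ L }
{ S ; L }
{ M ; L }
{ v := e ; L }
{ v := e ; S }
{ v := e ; M }
{ v := e ; v := e }

[S [M { [L [S [M v := e]] ; [L [S [M v := e]]]] }]]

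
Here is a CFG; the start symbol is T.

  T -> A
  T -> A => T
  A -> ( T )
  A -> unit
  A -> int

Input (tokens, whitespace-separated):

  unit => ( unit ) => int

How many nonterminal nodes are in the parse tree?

[T [A unit] => [T [A ( [T [A unit]] )] => [T [A int]]]]

8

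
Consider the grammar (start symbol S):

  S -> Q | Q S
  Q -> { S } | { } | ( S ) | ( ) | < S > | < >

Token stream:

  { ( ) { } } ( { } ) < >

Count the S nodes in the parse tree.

[S [Q { [S [Q ( )] [S [Q { }]]] }] [S [Q ( [S [Q { }]] )] [S [Q < >]]]]

6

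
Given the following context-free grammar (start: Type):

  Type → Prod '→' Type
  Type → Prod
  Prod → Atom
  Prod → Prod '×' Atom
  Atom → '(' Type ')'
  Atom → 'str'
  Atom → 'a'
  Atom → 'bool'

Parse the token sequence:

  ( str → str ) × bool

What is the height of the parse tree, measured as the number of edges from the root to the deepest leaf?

8

[Type [Prod [Prod [Atom ( [Type [Prod [Atom str]] → [Type [Prod [Atom str]]]] )]] × [Atom bool]]]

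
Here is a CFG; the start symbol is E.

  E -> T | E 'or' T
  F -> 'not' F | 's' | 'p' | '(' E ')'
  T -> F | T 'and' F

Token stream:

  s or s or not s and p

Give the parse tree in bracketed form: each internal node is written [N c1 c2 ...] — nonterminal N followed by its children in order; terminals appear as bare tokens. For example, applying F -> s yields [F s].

[E [E [E [T [F s]]] or [T [F s]]] or [T [T [F not [F s]]] and [F p]]]

E
E or T
E or T or T
T or T or T
F or T or T
s or T or T
s or F or T
s or s or T
s or s or T and F
s or s or F and F
s or s or not F and F
s or s or not s and F
s or s or not s and p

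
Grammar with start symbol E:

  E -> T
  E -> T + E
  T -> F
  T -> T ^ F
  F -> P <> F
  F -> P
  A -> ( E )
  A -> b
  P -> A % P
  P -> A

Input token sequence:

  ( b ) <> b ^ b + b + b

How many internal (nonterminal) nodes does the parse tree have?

27

[E [T [T [F [P [A ( [E [T [F [P [A b]]]]] )]] <> [F [P [A b]]]]] ^ [F [P [A b]]]] + [E [T [F [P [A b]]]] + [E [T [F [P [A b]]]]]]]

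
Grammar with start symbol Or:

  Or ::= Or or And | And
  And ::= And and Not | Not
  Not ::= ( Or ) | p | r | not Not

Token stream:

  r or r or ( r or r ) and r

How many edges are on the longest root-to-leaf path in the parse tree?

[Or [Or [Or [And [Not r]]] or [And [Not r]]] or [And [And [Not ( [Or [Or [And [Not r]]] or [And [Not r]]] )]] and [Not r]]]

8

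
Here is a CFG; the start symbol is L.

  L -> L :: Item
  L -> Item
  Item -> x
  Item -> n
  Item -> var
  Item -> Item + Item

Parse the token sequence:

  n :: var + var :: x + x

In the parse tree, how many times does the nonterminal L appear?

[L [L [L [Item n]] :: [Item [Item var] + [Item var]]] :: [Item [Item x] + [Item x]]]

3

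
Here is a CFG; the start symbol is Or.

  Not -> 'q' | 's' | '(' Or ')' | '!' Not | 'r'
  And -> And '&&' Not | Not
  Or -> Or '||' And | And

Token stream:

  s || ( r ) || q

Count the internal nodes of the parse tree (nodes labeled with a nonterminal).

12

[Or [Or [Or [And [Not s]]] || [And [Not ( [Or [And [Not r]]] )]]] || [And [Not q]]]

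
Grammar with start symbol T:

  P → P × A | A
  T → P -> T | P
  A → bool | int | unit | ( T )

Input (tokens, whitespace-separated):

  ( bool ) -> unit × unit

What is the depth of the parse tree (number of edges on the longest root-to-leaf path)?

6

[T [P [A ( [T [P [A bool]]] )]] -> [T [P [P [A unit]] × [A unit]]]]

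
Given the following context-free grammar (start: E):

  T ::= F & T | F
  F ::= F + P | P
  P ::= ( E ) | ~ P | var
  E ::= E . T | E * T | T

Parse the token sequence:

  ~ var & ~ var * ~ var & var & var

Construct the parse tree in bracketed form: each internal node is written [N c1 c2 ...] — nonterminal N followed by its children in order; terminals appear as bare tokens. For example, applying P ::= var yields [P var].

E
E * T
T * T
F & T * T
P & T * T
~ P & T * T
~ var & T * T
~ var & F * T
~ var & P * T
~ var & ~ P * T
~ var & ~ var * T
~ var & ~ var * F & T
~ var & ~ var * P & T
~ var & ~ var * ~ P & T
~ var & ~ var * ~ var & T
~ var & ~ var * ~ var & F & T
~ var & ~ var * ~ var & P & T
~ var & ~ var * ~ var & var & T
~ var & ~ var * ~ var & var & F
~ var & ~ var * ~ var & var & P
~ var & ~ var * ~ var & var & var

[E [E [T [F [P ~ [P var]]] & [T [F [P ~ [P var]]]]]] * [T [F [P ~ [P var]]] & [T [F [P var]] & [T [F [P var]]]]]]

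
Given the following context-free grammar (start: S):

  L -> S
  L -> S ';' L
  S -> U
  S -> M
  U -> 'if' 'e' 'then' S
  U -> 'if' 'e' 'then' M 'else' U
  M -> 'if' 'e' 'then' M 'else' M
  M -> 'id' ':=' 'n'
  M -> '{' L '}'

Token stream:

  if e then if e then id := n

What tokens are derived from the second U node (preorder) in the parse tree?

if e then id := n

[S [U if e then [S [U if e then [S [M id := n]]]]]]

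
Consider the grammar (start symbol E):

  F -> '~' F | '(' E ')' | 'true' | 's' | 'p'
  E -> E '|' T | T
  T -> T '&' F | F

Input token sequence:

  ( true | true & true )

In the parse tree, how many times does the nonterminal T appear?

[E [T [F ( [E [E [T [F true]]] | [T [T [F true]] & [F true]]] )]]]

4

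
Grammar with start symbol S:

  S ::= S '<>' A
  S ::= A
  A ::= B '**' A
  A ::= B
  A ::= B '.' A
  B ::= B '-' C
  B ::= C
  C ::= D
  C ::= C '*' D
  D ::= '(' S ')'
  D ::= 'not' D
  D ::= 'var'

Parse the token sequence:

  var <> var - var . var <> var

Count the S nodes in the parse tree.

[S [S [S [A [B [C [D var]]]]] <> [A [B [B [C [D var]]] - [C [D var]]] . [A [B [C [D var]]]]]] <> [A [B [C [D var]]]]]

3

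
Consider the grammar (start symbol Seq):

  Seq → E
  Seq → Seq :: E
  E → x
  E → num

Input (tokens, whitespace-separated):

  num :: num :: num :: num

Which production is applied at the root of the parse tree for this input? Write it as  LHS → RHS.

Seq → Seq :: E

[Seq [Seq [Seq [Seq [E num]] :: [E num]] :: [E num]] :: [E num]]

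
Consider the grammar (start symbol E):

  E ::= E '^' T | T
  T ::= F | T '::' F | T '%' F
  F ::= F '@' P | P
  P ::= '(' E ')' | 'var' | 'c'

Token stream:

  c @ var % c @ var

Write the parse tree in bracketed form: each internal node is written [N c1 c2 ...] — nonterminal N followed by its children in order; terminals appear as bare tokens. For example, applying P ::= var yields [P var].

E
T
T % F
F % F
F @ P % F
P @ P % F
c @ P % F
c @ var % F
c @ var % F @ P
c @ var % P @ P
c @ var % c @ P
c @ var % c @ var

[E [T [T [F [F [P c]] @ [P var]]] % [F [F [P c]] @ [P var]]]]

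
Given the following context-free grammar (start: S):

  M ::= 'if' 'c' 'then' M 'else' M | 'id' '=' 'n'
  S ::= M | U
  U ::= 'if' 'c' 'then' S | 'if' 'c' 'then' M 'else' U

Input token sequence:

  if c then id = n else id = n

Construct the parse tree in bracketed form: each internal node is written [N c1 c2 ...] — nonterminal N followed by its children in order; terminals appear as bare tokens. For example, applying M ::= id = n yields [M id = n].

[S [M if c then [M id = n] else [M id = n]]]

S
M
if c then M else M
if c then id = n else M
if c then id = n else id = n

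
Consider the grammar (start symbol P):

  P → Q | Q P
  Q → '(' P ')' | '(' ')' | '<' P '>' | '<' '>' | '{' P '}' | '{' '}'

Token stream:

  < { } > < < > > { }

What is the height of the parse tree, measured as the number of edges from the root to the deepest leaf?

5

[P [Q < [P [Q { }]] >] [P [Q < [P [Q < >]] >] [P [Q { }]]]]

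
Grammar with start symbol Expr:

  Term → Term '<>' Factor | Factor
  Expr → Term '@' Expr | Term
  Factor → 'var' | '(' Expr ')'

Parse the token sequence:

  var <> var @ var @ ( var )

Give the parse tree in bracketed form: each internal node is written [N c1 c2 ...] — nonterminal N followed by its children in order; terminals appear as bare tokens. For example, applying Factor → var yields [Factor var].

[Expr [Term [Term [Factor var]] <> [Factor var]] @ [Expr [Term [Factor var]] @ [Expr [Term [Factor ( [Expr [Term [Factor var]]] )]]]]]

Expr
Term @ Expr
Term <> Factor @ Expr
Factor <> Factor @ Expr
var <> Factor @ Expr
var <> var @ Expr
var <> var @ Term @ Expr
var <> var @ Factor @ Expr
var <> var @ var @ Expr
var <> var @ var @ Term
var <> var @ var @ Factor
var <> var @ var @ ( Expr )
var <> var @ var @ ( Term )
var <> var @ var @ ( Factor )
var <> var @ var @ ( var )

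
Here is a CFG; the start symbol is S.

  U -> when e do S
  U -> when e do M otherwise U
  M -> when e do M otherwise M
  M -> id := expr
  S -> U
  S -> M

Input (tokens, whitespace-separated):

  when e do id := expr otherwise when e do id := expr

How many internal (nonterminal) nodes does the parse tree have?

[S [U when e do [M id := expr] otherwise [U when e do [S [M id := expr]]]]]

6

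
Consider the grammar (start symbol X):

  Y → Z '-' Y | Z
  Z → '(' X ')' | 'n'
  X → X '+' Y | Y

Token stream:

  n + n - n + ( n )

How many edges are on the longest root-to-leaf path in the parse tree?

6

[X [X [X [Y [Z n]]] + [Y [Z n] - [Y [Z n]]]] + [Y [Z ( [X [Y [Z n]]] )]]]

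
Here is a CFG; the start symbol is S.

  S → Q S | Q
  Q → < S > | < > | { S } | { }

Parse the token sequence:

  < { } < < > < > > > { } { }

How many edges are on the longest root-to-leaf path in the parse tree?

[S [Q < [S [Q { }] [S [Q < [S [Q < >] [S [Q < >]]] >]]] >] [S [Q { }] [S [Q { }]]]]

8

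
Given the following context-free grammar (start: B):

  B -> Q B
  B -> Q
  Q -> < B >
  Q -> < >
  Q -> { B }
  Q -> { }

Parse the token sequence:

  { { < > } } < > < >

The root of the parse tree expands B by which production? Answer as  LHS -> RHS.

B -> Q B

[B [Q { [B [Q { [B [Q < >]] }]] }] [B [Q < >] [B [Q < >]]]]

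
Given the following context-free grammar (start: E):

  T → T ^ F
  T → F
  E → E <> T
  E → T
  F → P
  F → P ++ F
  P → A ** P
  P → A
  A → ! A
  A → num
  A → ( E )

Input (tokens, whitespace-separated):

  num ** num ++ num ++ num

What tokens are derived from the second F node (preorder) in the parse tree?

[E [T [F [P [A num] ** [P [A num]]] ++ [F [P [A num]] ++ [F [P [A num]]]]]]]

num ++ num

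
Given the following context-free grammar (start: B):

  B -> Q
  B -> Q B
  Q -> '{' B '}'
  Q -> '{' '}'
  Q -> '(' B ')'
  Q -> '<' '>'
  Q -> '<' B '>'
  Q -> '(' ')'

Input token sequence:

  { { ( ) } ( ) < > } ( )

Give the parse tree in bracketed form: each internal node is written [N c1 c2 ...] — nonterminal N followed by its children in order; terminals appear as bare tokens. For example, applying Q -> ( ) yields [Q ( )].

[B [Q { [B [Q { [B [Q ( )]] }] [B [Q ( )] [B [Q < >]]]] }] [B [Q ( )]]]

B
Q B
{ B } B
{ Q B } B
{ { B } B } B
{ { Q } B } B
{ { ( ) } B } B
{ { ( ) } Q B } B
{ { ( ) } ( ) B } B
{ { ( ) } ( ) Q } B
{ { ( ) } ( ) < > } B
{ { ( ) } ( ) < > } Q
{ { ( ) } ( ) < > } ( )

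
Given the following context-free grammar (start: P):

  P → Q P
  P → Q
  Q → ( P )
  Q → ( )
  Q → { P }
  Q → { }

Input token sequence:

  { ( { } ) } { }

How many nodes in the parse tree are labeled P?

4

[P [Q { [P [Q ( [P [Q { }]] )]] }] [P [Q { }]]]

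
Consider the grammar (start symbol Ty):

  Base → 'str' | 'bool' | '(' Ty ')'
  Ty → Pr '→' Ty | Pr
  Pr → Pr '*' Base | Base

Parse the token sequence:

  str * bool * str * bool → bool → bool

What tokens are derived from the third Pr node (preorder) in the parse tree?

str * bool

[Ty [Pr [Pr [Pr [Pr [Base str]] * [Base bool]] * [Base str]] * [Base bool]] → [Ty [Pr [Base bool]] → [Ty [Pr [Base bool]]]]]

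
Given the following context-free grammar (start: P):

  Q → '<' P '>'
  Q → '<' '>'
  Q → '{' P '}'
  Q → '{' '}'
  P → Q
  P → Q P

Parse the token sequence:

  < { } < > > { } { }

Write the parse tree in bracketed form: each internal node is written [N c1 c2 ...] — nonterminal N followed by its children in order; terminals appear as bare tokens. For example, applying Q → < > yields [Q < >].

[P [Q < [P [Q { }] [P [Q < >]]] >] [P [Q { }] [P [Q { }]]]]

P
Q P
< P > P
< Q P > P
< { } P > P
< { } Q > P
< { } < > > P
< { } < > > Q P
< { } < > > { } P
< { } < > > { } Q
< { } < > > { } { }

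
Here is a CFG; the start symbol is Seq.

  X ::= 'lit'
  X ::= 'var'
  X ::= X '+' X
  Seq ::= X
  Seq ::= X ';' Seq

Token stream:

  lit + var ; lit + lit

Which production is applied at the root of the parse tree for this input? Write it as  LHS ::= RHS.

Seq ::= X ';' Seq

[Seq [X [X lit] + [X var]] ; [Seq [X [X lit] + [X lit]]]]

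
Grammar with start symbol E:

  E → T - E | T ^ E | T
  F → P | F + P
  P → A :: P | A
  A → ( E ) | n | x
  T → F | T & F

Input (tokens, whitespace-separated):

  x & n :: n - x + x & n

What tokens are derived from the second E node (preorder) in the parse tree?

[E [T [T [F [P [A x]]]] & [F [P [A n] :: [P [A n]]]]] - [E [T [T [F [F [P [A x]]] + [P [A x]]]] & [F [P [A n]]]]]]

x + x & n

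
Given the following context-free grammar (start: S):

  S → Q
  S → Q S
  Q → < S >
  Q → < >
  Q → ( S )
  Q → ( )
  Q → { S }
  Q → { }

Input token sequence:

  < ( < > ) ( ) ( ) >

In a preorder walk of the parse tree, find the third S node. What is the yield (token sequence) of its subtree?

[S [Q < [S [Q ( [S [Q < >]] )] [S [Q ( )] [S [Q ( )]]]] >]]

< >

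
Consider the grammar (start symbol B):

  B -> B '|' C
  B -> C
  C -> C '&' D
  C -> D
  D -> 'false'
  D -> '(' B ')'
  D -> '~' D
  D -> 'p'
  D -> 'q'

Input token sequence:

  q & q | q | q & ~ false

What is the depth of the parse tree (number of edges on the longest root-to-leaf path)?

[B [B [B [C [C [D q]] & [D q]]] | [C [D q]]] | [C [C [D q]] & [D ~ [D false]]]]

6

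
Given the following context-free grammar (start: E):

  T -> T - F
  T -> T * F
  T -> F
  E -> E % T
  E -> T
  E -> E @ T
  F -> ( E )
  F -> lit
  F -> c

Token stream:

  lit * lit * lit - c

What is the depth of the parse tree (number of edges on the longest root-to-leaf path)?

[E [T [T [T [T [F lit]] * [F lit]] * [F lit]] - [F c]]]

6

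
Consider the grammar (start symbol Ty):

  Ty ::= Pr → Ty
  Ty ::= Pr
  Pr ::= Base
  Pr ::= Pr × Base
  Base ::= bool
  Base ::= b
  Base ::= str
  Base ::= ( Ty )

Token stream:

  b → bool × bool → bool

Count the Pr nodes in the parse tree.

4

[Ty [Pr [Base b]] → [Ty [Pr [Pr [Base bool]] × [Base bool]] → [Ty [Pr [Base bool]]]]]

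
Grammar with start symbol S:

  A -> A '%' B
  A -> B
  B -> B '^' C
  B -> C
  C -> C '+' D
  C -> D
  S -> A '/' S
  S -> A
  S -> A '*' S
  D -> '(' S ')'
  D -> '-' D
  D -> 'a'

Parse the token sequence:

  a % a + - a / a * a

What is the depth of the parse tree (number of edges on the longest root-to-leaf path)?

7

[S [A [A [B [C [D a]]]] % [B [C [C [D a]] + [D - [D a]]]]] / [S [A [B [C [D a]]]] * [S [A [B [C [D a]]]]]]]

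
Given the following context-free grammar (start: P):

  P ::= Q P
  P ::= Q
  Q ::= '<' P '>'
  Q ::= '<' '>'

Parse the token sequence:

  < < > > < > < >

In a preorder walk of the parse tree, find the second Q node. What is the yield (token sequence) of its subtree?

[P [Q < [P [Q < >]] >] [P [Q < >] [P [Q < >]]]]

< >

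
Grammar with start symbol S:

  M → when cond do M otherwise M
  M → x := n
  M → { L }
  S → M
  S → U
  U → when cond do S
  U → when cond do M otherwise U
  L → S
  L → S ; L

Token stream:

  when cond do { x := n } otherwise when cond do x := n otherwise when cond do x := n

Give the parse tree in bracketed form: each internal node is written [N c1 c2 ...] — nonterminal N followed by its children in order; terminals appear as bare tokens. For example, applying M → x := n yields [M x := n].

S
U
when cond do M otherwise U
when cond do { L } otherwise U
when cond do { S } otherwise U
when cond do { M } otherwise U
when cond do { x := n } otherwise U
when cond do { x := n } otherwise when cond do M otherwise U
when cond do { x := n } otherwise when cond do x := n otherwise U
when cond do { x := n } otherwise when cond do x := n otherwise when cond do S
when cond do { x := n } otherwise when cond do x := n otherwise when cond do M
when cond do { x := n } otherwise when cond do x := n otherwise when cond do x := n

[S [U when cond do [M { [L [S [M x := n]]] }] otherwise [U when cond do [M x := n] otherwise [U when cond do [S [M x := n]]]]]]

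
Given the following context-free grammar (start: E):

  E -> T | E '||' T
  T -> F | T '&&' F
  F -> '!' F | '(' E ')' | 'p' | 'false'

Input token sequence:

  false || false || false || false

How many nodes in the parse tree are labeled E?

4

[E [E [E [E [T [F false]]] || [T [F false]]] || [T [F false]]] || [T [F false]]]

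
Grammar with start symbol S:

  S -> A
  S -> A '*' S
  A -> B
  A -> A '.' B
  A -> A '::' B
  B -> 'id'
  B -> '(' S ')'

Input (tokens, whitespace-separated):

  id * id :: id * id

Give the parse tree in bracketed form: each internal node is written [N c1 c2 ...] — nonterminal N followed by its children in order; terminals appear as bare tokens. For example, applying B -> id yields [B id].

[S [A [B id]] * [S [A [A [B id]] :: [B id]] * [S [A [B id]]]]]

S
A * S
B * S
id * S
id * A * S
id * A :: B * S
id * B :: B * S
id * id :: B * S
id * id :: id * S
id * id :: id * A
id * id :: id * B
id * id :: id * id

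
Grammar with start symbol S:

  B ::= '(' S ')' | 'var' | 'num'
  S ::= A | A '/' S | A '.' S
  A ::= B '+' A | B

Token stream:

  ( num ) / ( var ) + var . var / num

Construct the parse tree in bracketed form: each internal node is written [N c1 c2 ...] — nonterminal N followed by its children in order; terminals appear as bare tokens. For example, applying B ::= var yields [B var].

S
A / S
B / S
( S ) / S
( A ) / S
( B ) / S
( num ) / S
( num ) / A . S
( num ) / B + A . S
( num ) / ( S ) + A . S
( num ) / ( A ) + A . S
( num ) / ( B ) + A . S
( num ) / ( var ) + A . S
( num ) / ( var ) + B . S
( num ) / ( var ) + var . S
( num ) / ( var ) + var . A / S
( num ) / ( var ) + var . B / S
( num ) / ( var ) + var . var / S
( num ) / ( var ) + var . var / A
( num ) / ( var ) + var . var / B
( num ) / ( var ) + var . var / num

[S [A [B ( [S [A [B num]]] )]] / [S [A [B ( [S [A [B var]]] )] + [A [B var]]] . [S [A [B var]] / [S [A [B num]]]]]]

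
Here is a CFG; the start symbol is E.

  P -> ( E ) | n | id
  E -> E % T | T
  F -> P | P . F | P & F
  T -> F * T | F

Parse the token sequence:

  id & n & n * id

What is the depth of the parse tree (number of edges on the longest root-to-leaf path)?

[E [T [F [P id] & [F [P n] & [F [P n]]]] * [T [F [P id]]]]]

6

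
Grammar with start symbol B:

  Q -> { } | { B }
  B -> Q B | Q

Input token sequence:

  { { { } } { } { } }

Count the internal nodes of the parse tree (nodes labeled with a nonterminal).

10

[B [Q { [B [Q { [B [Q { }]] }] [B [Q { }] [B [Q { }]]]] }]]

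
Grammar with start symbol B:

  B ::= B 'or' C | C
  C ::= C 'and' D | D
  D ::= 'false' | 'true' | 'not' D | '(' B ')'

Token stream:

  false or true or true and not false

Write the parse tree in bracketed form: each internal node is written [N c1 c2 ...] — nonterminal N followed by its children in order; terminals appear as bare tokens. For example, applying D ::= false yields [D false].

B
B or C
B or C or C
C or C or C
D or C or C
false or C or C
false or D or C
false or true or C
false or true or C and D
false or true or D and D
false or true or true and D
false or true or true and not D
false or true or true and not false

[B [B [B [C [D false]]] or [C [D true]]] or [C [C [D true]] and [D not [D false]]]]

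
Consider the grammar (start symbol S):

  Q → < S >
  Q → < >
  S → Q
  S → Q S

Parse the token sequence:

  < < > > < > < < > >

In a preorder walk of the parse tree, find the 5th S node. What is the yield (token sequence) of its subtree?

< >

[S [Q < [S [Q < >]] >] [S [Q < >] [S [Q < [S [Q < >]] >]]]]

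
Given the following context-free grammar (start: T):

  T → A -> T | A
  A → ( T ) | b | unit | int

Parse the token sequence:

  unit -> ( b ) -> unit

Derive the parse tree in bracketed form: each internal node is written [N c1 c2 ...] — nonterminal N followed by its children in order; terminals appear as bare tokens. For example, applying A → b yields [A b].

[T [A unit] -> [T [A ( [T [A b]] )] -> [T [A unit]]]]

T
A -> T
unit -> T
unit -> A -> T
unit -> ( T ) -> T
unit -> ( A ) -> T
unit -> ( b ) -> T
unit -> ( b ) -> A
unit -> ( b ) -> unit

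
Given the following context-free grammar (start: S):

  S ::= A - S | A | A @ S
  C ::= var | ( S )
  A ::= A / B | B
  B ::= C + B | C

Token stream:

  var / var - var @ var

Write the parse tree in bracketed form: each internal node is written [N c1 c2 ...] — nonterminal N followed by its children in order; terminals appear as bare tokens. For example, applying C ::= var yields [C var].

[S [A [A [B [C var]]] / [B [C var]]] - [S [A [B [C var]]] @ [S [A [B [C var]]]]]]

S
A - S
A / B - S
B / B - S
C / B - S
var / B - S
var / C - S
var / var - S
var / var - A @ S
var / var - B @ S
var / var - C @ S
var / var - var @ S
var / var - var @ A
var / var - var @ B
var / var - var @ C
var / var - var @ var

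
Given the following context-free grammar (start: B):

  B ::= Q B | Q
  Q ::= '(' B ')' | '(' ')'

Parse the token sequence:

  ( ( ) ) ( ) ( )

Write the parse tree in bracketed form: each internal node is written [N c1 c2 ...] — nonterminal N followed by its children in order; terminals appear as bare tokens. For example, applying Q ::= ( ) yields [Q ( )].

B
Q B
( B ) B
( Q ) B
( ( ) ) B
( ( ) ) Q B
( ( ) ) ( ) B
( ( ) ) ( ) Q
( ( ) ) ( ) ( )

[B [Q ( [B [Q ( )]] )] [B [Q ( )] [B [Q ( )]]]]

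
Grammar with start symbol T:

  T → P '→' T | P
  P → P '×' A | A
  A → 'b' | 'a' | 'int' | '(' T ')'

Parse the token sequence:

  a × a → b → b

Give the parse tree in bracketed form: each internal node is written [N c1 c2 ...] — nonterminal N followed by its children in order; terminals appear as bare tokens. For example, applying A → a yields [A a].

[T [P [P [A a]] × [A a]] → [T [P [A b]] → [T [P [A b]]]]]

T
P → T
P × A → T
A × A → T
a × A → T
a × a → T
a × a → P → T
a × a → A → T
a × a → b → T
a × a → b → P
a × a → b → A
a × a → b → b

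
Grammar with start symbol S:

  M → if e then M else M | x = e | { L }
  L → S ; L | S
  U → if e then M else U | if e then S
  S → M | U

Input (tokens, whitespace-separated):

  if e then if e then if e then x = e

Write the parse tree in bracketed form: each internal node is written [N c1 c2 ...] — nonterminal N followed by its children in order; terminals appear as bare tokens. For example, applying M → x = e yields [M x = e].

S
U
if e then S
if e then U
if e then if e then S
if e then if e then U
if e then if e then if e then S
if e then if e then if e then M
if e then if e then if e then x = e

[S [U if e then [S [U if e then [S [U if e then [S [M x = e]]]]]]]]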